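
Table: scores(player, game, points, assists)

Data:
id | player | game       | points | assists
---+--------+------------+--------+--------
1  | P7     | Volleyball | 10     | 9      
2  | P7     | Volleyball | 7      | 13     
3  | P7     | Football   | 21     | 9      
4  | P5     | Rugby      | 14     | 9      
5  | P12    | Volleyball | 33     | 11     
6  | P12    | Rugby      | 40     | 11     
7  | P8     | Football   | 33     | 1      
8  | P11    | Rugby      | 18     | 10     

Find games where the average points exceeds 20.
SELECT game, AVG(points)
FROM scores
GROUP BY game
HAVING AVG(points) > 20

Result:
  Football: avg=27.00
  Rugby: avg=24.00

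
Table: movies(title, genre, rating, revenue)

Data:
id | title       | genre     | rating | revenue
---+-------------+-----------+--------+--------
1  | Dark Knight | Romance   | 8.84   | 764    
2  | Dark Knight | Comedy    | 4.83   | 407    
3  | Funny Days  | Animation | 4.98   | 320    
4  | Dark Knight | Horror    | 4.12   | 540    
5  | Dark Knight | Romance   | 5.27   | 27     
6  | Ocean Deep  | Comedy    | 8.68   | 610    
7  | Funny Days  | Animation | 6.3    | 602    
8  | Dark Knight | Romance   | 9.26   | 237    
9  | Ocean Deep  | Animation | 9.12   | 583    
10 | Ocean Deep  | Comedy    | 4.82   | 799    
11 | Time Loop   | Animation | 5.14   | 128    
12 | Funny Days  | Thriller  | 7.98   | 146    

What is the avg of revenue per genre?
SELECT genre, AVG(revenue) as result
FROM movies
GROUP BY genre

Result:
  Animation: 408.25
  Comedy: 605.33
  Horror: 540.00
  Romance: 342.67
  Thriller: 146.00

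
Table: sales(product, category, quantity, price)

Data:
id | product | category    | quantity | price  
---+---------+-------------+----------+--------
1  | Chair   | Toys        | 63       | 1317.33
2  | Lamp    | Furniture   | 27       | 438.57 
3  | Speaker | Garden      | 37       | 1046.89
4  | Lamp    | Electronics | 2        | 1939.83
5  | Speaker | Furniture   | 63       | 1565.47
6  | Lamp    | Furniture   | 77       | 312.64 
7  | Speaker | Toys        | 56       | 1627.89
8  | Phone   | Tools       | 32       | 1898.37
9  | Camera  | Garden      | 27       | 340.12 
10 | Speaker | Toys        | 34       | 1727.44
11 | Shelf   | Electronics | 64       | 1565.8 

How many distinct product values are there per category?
SELECT category, COUNT(DISTINCT product)
FROM sales
GROUP BY category

Result:
  Electronics: 2 distinct
  Furniture: 2 distinct
  Garden: 2 distinct
  Tools: 1 distinct
  Toys: 2 distinct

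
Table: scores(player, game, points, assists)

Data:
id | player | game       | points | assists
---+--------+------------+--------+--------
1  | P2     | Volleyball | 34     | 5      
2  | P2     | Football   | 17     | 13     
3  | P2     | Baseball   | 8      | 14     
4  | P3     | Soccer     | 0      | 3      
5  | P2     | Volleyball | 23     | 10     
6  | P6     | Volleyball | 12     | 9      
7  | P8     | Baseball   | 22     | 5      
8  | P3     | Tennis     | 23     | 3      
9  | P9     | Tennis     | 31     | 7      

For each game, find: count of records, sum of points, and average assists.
SELECT game,
       COUNT(*) as cnt,
       SUM(points) as total_points,
       AVG(assists) as avg_assists
FROM scores
GROUP BY game

Result:
  Baseball: 2 records, 30 total points, 9.50 avg assists
  Football: 1 records, 17 total points, 13.00 avg assists
  Soccer: 1 records, 0 total points, 3.00 avg assists
  Tennis: 2 records, 54 total points, 5.00 avg assists
  Volleyball: 3 records, 69 total points, 8.00 avg assists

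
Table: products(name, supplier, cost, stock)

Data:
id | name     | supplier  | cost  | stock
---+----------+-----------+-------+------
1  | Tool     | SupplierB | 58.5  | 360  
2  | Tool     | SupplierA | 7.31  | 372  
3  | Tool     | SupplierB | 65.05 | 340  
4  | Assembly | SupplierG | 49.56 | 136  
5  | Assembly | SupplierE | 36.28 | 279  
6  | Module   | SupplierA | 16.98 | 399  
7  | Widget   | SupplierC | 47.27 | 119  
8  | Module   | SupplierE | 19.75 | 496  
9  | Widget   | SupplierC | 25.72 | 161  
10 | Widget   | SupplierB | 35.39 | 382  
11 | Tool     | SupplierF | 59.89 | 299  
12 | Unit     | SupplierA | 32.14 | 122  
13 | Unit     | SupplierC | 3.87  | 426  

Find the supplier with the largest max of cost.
SELECT supplier, MAX(cost) as val
FROM products
GROUP BY supplier
ORDER BY val DESC
LIMIT 1

Result: SupplierB with max(cost) = 65.05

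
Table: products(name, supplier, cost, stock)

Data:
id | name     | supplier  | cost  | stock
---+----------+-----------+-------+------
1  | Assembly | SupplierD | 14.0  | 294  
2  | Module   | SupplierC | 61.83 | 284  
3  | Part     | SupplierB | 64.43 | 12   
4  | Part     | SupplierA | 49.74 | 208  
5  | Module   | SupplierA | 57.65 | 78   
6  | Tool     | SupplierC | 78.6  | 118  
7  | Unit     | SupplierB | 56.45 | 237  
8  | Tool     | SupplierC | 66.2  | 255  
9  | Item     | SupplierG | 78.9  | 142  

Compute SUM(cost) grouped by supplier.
SELECT supplier, SUM(cost) as result
FROM products
GROUP BY supplier

Result:
  SupplierA: 107.39
  SupplierB: 120.88
  SupplierC: 206.63
  SupplierD: 14.00
  SupplierG: 78.90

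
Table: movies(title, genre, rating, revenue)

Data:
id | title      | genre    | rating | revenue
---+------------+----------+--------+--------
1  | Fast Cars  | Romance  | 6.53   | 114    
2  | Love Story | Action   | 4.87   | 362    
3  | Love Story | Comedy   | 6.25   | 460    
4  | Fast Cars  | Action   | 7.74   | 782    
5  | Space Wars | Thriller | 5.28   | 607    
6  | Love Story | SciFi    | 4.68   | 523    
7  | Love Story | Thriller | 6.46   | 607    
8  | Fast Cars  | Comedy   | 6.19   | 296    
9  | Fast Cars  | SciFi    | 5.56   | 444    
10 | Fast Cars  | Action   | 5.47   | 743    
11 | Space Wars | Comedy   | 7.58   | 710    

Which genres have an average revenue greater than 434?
SELECT genre, AVG(revenue)
FROM movies
GROUP BY genre
HAVING AVG(revenue) > 434

Result:
  Action: avg=629.00
  Comedy: avg=488.67
  SciFi: avg=483.50
  Thriller: avg=607.00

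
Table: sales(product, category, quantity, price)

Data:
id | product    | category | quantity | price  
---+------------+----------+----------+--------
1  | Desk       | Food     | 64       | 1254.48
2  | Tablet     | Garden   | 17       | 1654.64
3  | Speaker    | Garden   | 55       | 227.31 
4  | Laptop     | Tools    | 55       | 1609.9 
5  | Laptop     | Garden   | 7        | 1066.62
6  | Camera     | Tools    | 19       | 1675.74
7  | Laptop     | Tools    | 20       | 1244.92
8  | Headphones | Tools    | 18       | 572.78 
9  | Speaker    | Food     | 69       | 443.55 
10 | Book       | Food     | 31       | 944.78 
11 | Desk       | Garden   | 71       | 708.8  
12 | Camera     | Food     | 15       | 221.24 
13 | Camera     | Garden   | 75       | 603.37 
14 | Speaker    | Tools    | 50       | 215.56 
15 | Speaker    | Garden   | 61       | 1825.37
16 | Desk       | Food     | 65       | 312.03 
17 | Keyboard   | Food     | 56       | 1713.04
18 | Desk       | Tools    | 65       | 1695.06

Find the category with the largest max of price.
SELECT category, MAX(price) as val
FROM sales
GROUP BY category
ORDER BY val DESC
LIMIT 1

Result: Garden with max(price) = 1825.37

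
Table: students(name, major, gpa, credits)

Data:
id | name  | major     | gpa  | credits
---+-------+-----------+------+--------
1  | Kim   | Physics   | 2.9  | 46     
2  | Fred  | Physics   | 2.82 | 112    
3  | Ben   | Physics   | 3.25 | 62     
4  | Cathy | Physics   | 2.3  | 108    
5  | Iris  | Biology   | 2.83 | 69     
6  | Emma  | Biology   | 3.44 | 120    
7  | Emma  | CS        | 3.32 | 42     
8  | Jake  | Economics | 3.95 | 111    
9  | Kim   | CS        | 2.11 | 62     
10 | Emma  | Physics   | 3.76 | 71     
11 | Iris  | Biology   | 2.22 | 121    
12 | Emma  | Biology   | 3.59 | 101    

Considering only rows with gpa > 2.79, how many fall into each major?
SELECT major, COUNT(*)
FROM students
WHERE gpa > 2.79
GROUP BY major

Note: WHERE filters rows before grouping.

Result:
  Biology: 3
  CS: 1
  Economics: 1
  Physics: 4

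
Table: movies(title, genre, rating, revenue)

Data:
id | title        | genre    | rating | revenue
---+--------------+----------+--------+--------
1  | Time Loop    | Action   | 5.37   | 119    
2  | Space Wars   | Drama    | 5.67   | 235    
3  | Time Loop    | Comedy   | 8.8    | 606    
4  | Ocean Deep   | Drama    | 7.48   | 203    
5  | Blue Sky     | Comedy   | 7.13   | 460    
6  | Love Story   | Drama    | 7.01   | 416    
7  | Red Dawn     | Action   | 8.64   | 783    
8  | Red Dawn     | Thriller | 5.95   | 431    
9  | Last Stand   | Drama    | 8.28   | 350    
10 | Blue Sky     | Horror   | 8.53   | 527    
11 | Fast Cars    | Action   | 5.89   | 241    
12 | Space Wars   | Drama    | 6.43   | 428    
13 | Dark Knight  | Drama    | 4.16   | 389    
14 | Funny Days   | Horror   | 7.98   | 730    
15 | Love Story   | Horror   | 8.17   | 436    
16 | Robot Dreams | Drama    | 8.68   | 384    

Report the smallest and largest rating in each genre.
SELECT genre, MIN(rating), MAX(rating)
FROM movies
GROUP BY genre

Result:
  Action: min=5.37, max=8.64
  Comedy: min=7.13, max=8.80
  Drama: min=4.16, max=8.68
  Horror: min=7.98, max=8.53
  Thriller: min=5.95, max=5.95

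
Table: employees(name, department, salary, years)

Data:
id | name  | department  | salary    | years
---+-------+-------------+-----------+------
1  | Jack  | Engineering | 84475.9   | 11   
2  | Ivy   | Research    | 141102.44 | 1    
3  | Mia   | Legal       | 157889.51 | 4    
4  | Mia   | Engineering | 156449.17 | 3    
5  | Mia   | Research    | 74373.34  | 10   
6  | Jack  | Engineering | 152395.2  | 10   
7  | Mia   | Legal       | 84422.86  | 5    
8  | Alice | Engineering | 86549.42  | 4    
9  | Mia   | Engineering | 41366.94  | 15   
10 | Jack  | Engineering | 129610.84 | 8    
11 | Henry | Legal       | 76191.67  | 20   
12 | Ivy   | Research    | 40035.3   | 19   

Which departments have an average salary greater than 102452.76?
SELECT department, AVG(salary)
FROM employees
GROUP BY department
HAVING AVG(salary) > 102452.76

Result:
  Engineering: avg=108474.58
  Legal: avg=106168.01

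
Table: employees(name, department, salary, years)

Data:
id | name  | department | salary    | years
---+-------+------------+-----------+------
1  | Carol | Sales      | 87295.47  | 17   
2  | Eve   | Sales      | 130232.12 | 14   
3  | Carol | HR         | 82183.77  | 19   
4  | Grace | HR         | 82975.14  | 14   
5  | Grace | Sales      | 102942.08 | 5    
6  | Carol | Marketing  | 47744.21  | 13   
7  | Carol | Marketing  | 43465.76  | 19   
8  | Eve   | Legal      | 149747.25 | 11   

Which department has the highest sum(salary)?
SELECT department, SUM(salary) as val
FROM employees
GROUP BY department
ORDER BY val DESC
LIMIT 1

Result: Sales with sum(salary) = 320469.67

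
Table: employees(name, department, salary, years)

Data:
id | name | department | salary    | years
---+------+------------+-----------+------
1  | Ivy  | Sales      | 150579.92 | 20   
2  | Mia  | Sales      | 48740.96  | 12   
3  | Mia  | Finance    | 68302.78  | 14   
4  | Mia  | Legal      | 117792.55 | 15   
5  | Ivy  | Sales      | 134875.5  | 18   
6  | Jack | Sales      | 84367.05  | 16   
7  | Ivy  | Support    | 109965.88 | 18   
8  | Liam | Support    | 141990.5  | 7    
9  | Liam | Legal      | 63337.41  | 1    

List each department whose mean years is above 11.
SELECT department, AVG(years)
FROM employees
GROUP BY department
HAVING AVG(years) > 11

Result:
  Finance: avg=14.00
  Sales: avg=16.50
  Support: avg=12.50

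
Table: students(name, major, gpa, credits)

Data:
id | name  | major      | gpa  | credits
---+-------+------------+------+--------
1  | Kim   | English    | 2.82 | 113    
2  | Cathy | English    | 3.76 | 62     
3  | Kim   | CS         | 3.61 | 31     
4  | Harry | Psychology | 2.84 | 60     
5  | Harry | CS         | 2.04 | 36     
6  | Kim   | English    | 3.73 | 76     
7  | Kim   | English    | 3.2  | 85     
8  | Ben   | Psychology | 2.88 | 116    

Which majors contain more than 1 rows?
SELECT major, COUNT(*) as cnt
FROM students
GROUP BY major
HAVING COUNT(*) > 1

Result:
  CS: 2
  English: 4
  Psychology: 2

Note: HAVING filters groups after aggregation, WHERE filters rows before.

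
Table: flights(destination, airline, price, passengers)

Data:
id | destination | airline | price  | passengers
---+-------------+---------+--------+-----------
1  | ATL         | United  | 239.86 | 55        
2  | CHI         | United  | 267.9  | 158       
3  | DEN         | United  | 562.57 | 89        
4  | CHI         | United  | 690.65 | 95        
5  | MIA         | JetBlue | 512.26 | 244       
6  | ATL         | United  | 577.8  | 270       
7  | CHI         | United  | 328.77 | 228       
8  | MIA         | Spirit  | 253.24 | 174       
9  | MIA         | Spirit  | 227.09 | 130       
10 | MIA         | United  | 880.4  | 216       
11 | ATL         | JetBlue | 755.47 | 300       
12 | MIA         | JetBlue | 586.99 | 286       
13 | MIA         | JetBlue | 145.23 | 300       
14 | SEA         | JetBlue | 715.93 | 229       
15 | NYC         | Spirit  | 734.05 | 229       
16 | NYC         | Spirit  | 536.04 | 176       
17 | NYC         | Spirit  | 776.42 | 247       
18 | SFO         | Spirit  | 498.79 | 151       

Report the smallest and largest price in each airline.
SELECT airline, MIN(price), MAX(price)
FROM flights
GROUP BY airline

Result:
  JetBlue: min=145.23, max=755.47
  Spirit: min=227.09, max=776.42
  United: min=239.86, max=880.40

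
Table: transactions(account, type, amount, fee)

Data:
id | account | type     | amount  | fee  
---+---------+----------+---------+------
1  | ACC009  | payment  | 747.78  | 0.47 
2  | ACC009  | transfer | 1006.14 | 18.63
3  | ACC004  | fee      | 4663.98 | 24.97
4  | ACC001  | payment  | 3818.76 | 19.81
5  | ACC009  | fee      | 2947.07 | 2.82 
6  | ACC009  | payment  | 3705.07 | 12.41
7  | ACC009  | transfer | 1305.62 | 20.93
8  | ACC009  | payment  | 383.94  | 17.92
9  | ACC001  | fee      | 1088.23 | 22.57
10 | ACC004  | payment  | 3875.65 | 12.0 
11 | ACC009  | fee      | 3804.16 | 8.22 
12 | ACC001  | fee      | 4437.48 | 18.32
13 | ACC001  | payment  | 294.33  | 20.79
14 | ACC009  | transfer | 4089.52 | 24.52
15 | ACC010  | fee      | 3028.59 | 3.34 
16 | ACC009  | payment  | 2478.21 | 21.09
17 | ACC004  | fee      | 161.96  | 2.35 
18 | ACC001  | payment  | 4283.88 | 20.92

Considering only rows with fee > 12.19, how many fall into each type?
SELECT type, COUNT(*)
FROM transactions
WHERE fee > 12.19
GROUP BY type

Note: WHERE filters rows before grouping.

Result:
  fee: 3
  payment: 6
  transfer: 3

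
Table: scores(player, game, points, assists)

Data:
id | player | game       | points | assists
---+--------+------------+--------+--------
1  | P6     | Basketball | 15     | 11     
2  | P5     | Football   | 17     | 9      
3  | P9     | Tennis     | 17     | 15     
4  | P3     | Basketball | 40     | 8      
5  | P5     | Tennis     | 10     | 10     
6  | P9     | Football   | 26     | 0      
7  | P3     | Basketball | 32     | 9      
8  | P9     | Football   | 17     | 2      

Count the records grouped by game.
SELECT game, COUNT(*) as count
FROM scores
GROUP BY game

Result:
  Basketball: 3
  Football: 3
  Tennis: 2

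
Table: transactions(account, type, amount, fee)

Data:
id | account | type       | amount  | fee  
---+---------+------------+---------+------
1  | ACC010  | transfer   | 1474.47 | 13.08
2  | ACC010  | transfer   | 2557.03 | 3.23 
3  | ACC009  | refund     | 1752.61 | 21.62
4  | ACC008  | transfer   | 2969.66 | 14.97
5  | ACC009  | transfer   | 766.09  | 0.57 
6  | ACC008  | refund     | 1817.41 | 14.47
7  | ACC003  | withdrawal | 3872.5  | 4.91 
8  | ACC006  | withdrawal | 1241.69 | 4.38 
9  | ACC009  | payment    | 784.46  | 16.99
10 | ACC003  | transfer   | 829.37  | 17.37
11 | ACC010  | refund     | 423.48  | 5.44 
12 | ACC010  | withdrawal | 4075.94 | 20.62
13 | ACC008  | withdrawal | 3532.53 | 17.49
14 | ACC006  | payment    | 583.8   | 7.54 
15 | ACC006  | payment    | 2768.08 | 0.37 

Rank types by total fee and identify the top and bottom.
SELECT type, SUM(fee)
FROM transactions
GROUP BY type
ORDER BY SUM(fee)

All groups:
  payment: 24.90
  refund: 41.53
  withdrawal: 47.40
  transfer: 49.22

Highest: transfer (49.22)
Lowest: payment (24.90)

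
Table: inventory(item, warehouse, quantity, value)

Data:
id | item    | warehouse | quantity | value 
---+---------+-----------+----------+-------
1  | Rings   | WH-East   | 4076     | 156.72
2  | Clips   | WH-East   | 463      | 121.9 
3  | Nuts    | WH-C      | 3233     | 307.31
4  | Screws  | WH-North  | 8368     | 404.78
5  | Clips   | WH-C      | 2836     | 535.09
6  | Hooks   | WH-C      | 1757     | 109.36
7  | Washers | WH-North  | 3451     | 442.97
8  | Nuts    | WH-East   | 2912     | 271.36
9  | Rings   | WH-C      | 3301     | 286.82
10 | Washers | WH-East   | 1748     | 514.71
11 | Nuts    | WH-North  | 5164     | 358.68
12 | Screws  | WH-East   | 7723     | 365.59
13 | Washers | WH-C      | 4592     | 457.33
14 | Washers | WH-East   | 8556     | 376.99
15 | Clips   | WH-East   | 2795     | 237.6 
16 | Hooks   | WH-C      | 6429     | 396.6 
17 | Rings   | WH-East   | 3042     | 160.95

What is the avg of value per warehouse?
SELECT warehouse, AVG(value) as result
FROM inventory
GROUP BY warehouse

Result:
  WH-C: 348.75
  WH-East: 275.73
  WH-North: 402.14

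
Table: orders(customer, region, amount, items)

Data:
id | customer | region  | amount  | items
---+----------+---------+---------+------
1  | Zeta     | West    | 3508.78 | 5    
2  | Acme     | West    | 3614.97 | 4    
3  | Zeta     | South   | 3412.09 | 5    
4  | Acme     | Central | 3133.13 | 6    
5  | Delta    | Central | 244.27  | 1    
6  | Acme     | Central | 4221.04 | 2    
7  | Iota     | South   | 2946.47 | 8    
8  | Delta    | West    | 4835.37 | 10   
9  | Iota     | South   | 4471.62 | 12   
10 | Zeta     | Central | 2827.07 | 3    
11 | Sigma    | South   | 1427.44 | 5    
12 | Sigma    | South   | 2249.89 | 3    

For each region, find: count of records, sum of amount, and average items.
SELECT region,
       COUNT(*) as cnt,
       SUM(amount) as total_amount,
       AVG(items) as avg_items
FROM orders
GROUP BY region

Result:
  Central: 4 records, 10425.51 total amount, 3.00 avg items
  South: 5 records, 14507.51 total amount, 6.60 avg items
  West: 3 records, 11959.12 total amount, 6.33 avg items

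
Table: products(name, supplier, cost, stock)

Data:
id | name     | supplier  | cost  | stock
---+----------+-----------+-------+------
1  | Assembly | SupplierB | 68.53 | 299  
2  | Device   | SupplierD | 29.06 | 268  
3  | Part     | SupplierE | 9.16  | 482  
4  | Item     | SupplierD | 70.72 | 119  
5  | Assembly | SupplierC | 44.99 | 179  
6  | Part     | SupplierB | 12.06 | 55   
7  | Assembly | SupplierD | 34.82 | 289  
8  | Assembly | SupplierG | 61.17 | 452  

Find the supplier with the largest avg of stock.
SELECT supplier, AVG(stock) as val
FROM products
GROUP BY supplier
ORDER BY val DESC
LIMIT 1

Result: SupplierE with avg(stock) = 482.00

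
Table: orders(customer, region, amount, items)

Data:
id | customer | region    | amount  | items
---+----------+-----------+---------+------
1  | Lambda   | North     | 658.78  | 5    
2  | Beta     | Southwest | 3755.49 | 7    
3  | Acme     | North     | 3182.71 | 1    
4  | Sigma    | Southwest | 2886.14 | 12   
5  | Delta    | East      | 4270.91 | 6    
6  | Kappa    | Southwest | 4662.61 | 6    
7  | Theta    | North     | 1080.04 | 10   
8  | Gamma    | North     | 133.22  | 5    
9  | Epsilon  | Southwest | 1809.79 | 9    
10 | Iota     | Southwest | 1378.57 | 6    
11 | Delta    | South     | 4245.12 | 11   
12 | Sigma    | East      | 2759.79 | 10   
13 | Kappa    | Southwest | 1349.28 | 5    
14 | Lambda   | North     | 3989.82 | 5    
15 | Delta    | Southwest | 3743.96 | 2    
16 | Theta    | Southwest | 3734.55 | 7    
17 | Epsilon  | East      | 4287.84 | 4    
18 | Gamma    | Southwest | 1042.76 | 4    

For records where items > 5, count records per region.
SELECT region, COUNT(*)
FROM orders
WHERE items > 5
GROUP BY region

Note: WHERE filters rows before grouping.

Result:
  East: 2
  North: 1
  South: 1
  Southwest: 6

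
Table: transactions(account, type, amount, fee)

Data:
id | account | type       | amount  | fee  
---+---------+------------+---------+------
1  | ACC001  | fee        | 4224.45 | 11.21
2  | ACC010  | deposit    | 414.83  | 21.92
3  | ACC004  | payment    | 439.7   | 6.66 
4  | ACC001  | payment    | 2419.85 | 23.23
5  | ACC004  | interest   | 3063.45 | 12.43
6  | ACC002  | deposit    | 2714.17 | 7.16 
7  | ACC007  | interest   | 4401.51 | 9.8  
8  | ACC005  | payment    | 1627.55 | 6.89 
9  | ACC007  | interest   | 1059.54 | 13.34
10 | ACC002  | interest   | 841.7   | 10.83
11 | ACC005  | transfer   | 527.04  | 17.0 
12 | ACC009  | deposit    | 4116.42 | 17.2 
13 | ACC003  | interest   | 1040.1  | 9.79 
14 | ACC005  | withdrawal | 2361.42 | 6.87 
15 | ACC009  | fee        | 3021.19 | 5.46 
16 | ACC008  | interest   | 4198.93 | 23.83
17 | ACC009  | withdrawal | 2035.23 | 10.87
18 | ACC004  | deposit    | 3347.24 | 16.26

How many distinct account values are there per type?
SELECT type, COUNT(DISTINCT account)
FROM transactions
GROUP BY type

Result:
  deposit: 4 distinct
  fee: 2 distinct
  interest: 5 distinct
  payment: 3 distinct
  transfer: 1 distinct
  withdrawal: 2 distinct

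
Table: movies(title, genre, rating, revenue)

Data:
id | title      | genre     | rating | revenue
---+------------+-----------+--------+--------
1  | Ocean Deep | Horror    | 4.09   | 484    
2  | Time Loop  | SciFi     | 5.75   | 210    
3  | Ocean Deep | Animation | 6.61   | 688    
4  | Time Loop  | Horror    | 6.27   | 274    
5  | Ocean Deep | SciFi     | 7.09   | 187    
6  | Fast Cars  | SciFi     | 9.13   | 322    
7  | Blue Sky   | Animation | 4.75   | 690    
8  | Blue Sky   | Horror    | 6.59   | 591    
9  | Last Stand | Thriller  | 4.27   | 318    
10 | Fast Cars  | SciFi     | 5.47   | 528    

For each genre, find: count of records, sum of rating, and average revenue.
SELECT genre,
       COUNT(*) as cnt,
       SUM(rating) as total_rating,
       AVG(revenue) as avg_revenue
FROM movies
GROUP BY genre

Result:
  Animation: 2 records, 11.36 total rating, 689.00 avg revenue
  Horror: 3 records, 16.95 total rating, 449.67 avg revenue
  SciFi: 4 records, 27.44 total rating, 311.75 avg revenue
  Thriller: 1 records, 4.27 total rating, 318.00 avg revenue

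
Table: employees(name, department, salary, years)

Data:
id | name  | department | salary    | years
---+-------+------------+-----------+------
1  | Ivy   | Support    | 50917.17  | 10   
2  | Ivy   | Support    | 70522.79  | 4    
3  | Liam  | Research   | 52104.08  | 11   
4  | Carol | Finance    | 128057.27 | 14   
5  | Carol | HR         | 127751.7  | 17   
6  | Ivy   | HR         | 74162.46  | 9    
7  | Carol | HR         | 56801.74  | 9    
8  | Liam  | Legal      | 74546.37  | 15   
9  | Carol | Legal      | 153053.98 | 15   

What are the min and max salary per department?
SELECT department, MIN(salary), MAX(salary)
FROM employees
GROUP BY department

Result:
  Finance: min=128057.27, max=128057.27
  HR: min=56801.74, max=127751.70
  Legal: min=74546.37, max=153053.98
  Research: min=52104.08, max=52104.08
  Support: min=50917.17, max=70522.79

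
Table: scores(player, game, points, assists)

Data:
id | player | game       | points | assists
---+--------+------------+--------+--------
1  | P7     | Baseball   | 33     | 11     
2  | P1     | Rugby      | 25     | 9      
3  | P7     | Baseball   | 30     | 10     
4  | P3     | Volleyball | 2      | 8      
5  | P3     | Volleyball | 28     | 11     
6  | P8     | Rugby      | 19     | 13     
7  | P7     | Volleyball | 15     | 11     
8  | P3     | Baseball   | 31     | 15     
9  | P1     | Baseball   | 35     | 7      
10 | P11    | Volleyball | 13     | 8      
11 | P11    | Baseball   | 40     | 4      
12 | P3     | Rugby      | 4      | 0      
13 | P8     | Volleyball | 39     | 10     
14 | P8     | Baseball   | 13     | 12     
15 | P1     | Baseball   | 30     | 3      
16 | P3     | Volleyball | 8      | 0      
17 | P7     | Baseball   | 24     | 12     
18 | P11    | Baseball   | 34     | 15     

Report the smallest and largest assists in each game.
SELECT game, MIN(assists), MAX(assists)
FROM scores
GROUP BY game

Result:
  Baseball: min=3, max=15
  Rugby: min=0, max=13
  Volleyball: min=0, max=11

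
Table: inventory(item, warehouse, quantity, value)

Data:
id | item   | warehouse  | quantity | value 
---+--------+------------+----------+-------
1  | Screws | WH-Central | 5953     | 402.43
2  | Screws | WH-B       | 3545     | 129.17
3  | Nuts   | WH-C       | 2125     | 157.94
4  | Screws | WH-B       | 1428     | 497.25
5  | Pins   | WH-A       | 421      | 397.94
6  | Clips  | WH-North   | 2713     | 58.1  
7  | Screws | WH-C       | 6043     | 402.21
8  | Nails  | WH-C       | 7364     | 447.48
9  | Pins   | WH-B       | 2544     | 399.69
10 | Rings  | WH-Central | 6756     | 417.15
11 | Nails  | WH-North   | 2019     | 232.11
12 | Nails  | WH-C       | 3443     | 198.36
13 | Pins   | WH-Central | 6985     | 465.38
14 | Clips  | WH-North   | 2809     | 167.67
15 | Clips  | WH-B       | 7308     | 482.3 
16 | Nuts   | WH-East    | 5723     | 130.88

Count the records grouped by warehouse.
SELECT warehouse, COUNT(*) as count
FROM inventory
GROUP BY warehouse

Result:
  WH-A: 1
  WH-B: 4
  WH-C: 4
  WH-Central: 3
  WH-East: 1
  WH-North: 3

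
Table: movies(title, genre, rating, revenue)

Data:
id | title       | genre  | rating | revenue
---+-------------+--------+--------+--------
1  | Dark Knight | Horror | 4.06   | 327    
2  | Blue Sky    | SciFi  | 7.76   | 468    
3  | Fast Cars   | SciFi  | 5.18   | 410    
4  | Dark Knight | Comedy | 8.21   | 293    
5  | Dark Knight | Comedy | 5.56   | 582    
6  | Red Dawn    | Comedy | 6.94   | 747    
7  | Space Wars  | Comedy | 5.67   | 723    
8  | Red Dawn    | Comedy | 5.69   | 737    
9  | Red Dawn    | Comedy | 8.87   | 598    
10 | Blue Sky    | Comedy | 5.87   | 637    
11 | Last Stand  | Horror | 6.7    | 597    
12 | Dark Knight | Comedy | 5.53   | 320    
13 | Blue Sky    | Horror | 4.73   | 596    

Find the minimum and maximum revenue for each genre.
SELECT genre, MIN(revenue), MAX(revenue)
FROM movies
GROUP BY genre

Result:
  Comedy: min=293, max=747
  Horror: min=327, max=597
  SciFi: min=410, max=468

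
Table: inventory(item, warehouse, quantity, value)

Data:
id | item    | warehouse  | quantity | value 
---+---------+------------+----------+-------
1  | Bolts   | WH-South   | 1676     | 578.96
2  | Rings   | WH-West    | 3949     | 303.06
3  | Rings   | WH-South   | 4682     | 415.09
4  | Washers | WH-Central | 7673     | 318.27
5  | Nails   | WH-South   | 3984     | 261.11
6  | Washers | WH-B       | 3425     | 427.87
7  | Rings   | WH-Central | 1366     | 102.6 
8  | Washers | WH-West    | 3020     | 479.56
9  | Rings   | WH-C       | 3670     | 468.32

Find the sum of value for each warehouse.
SELECT warehouse, SUM(value) as result
FROM inventory
GROUP BY warehouse

Result:
  WH-B: 427.87
  WH-C: 468.32
  WH-Central: 420.87
  WH-South: 1255.16
  WH-West: 782.62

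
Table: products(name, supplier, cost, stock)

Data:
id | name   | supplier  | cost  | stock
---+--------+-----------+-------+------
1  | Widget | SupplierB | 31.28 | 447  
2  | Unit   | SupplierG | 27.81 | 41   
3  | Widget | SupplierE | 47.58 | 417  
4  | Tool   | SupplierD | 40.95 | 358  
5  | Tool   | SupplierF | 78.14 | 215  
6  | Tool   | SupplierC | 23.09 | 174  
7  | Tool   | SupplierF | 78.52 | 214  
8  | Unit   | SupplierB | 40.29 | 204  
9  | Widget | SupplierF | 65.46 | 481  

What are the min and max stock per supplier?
SELECT supplier, MIN(stock), MAX(stock)
FROM products
GROUP BY supplier

Result:
  SupplierB: min=204, max=447
  SupplierC: min=174, max=174
  SupplierD: min=358, max=358
  SupplierE: min=417, max=417
  SupplierF: min=214, max=481
  SupplierG: min=41, max=41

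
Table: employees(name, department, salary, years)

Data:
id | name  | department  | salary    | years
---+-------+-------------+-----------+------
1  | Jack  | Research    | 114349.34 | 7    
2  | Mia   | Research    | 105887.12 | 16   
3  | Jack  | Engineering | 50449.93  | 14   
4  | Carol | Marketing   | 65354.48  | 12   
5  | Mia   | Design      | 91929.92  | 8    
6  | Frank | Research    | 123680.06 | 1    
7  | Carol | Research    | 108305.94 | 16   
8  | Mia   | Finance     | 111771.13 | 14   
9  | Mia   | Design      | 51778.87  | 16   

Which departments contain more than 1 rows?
SELECT department, COUNT(*) as cnt
FROM employees
GROUP BY department
HAVING COUNT(*) > 1

Result:
  Design: 2
  Research: 4

Note: HAVING filters groups after aggregation, WHERE filters rows before.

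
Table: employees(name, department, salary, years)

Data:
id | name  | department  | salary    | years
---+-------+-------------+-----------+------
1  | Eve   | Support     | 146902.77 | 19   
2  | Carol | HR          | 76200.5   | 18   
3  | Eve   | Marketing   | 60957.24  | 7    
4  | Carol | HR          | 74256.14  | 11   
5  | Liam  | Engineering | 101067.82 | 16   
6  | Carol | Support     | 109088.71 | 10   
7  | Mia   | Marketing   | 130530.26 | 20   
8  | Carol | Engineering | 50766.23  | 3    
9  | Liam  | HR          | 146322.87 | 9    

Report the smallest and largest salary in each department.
SELECT department, MIN(salary), MAX(salary)
FROM employees
GROUP BY department

Result:
  Engineering: min=50766.23, max=101067.82
  HR: min=74256.14, max=146322.87
  Marketing: min=60957.24, max=130530.26
  Support: min=109088.71, max=146902.77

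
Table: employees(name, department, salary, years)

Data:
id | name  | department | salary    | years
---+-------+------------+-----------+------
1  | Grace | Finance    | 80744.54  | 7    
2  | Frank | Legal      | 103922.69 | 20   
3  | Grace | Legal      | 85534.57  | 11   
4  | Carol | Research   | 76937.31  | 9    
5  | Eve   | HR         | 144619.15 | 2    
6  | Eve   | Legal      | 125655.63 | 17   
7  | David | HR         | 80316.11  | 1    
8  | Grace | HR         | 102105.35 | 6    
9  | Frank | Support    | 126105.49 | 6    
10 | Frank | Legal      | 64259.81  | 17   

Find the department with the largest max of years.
SELECT department, MAX(years) as val
FROM employees
GROUP BY department
ORDER BY val DESC
LIMIT 1

Result: Legal with max(years) = 20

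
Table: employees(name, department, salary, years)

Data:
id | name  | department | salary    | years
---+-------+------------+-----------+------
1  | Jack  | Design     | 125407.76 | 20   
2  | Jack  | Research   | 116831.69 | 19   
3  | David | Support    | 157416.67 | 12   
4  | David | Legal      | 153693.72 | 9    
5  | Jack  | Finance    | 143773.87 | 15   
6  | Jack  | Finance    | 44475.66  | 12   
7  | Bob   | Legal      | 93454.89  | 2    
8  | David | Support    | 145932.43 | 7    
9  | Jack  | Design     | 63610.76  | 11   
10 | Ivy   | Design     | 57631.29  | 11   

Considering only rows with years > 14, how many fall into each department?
SELECT department, COUNT(*)
FROM employees
WHERE years > 14
GROUP BY department

Note: WHERE filters rows before grouping.

Result:
  Design: 1
  Finance: 1
  Research: 1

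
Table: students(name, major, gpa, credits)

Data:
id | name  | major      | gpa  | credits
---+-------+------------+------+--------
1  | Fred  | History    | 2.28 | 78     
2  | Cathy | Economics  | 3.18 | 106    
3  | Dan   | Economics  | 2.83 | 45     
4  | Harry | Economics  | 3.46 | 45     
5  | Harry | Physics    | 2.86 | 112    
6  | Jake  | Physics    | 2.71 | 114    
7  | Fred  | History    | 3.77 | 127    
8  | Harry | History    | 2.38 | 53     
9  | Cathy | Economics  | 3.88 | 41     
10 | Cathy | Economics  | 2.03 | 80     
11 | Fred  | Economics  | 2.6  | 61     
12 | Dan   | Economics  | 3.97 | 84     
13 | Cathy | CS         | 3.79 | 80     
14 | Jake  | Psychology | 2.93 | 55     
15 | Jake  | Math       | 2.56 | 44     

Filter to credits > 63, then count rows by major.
SELECT major, COUNT(*)
FROM students
WHERE credits > 63
GROUP BY major

Note: WHERE filters rows before grouping.

Result:
  CS: 1
  Economics: 3
  History: 2
  Physics: 2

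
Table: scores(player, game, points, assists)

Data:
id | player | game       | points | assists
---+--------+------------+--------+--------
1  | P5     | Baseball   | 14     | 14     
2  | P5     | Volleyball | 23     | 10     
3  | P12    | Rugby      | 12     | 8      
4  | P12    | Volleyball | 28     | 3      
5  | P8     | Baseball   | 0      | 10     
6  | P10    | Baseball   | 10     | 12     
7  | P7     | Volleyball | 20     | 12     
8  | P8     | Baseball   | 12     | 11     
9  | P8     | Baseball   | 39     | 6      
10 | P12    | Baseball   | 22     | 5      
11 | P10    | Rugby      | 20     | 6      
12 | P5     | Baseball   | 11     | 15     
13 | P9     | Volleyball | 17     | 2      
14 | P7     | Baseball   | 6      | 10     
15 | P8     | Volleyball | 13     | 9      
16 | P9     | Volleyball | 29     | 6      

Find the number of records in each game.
SELECT game, COUNT(*) as count
FROM scores
GROUP BY game

Result:
  Baseball: 8
  Rugby: 2
  Volleyball: 6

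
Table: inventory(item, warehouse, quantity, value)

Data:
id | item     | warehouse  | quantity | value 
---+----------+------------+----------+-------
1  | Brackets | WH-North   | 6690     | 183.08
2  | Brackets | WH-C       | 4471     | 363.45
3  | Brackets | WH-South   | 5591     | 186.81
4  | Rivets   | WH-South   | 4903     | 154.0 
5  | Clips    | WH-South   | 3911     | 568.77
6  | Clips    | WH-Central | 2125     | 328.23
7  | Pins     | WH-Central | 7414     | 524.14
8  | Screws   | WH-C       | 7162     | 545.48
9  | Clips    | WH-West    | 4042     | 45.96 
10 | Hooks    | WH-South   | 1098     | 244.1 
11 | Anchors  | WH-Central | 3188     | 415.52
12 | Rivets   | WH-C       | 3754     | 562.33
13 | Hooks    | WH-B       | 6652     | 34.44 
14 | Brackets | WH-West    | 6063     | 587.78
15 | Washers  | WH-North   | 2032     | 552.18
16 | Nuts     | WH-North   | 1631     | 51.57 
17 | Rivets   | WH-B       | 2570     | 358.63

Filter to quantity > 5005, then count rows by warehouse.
SELECT warehouse, COUNT(*)
FROM inventory
WHERE quantity > 5005
GROUP BY warehouse

Note: WHERE filters rows before grouping.

Result:
  WH-B: 1
  WH-C: 1
  WH-Central: 1
  WH-North: 1
  WH-South: 1
  WH-West: 1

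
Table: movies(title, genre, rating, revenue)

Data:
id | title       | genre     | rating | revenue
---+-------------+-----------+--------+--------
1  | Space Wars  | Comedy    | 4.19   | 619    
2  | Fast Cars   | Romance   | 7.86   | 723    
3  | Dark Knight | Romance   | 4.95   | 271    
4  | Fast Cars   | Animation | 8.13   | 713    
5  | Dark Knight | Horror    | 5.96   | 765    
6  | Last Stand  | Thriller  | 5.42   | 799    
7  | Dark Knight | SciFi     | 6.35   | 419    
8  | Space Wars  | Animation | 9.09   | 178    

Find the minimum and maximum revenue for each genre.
SELECT genre, MIN(revenue), MAX(revenue)
FROM movies
GROUP BY genre

Result:
  Animation: min=178, max=713
  Comedy: min=619, max=619
  Horror: min=765, max=765
  Romance: min=271, max=723
  SciFi: min=419, max=419
  Thriller: min=799, max=799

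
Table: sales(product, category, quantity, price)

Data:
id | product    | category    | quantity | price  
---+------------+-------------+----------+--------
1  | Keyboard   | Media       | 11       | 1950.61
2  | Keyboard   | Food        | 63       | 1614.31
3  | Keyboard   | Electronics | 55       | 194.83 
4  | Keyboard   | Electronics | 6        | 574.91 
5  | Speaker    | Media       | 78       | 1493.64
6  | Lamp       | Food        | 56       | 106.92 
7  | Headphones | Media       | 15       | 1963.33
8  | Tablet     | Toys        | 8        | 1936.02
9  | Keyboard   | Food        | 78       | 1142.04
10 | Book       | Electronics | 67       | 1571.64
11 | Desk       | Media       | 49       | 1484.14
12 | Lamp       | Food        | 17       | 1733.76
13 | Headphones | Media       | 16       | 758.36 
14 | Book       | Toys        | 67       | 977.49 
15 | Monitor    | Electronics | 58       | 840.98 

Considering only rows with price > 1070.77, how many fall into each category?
SELECT category, COUNT(*)
FROM sales
WHERE price > 1070.77
GROUP BY category

Note: WHERE filters rows before grouping.

Result:
  Electronics: 1
  Food: 3
  Media: 4
  Toys: 1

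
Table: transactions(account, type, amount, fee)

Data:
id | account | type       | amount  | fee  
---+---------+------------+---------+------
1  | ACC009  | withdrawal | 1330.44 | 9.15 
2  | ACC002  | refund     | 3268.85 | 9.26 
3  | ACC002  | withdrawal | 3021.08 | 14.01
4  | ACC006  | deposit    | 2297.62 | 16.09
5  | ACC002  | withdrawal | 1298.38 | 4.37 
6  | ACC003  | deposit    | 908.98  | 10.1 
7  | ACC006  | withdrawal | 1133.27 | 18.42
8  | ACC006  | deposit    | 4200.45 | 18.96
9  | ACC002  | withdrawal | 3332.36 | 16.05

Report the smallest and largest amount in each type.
SELECT type, MIN(amount), MAX(amount)
FROM transactions
GROUP BY type

Result:
  deposit: min=908.98, max=4200.45
  refund: min=3268.85, max=3268.85
  withdrawal: min=1133.27, max=3332.36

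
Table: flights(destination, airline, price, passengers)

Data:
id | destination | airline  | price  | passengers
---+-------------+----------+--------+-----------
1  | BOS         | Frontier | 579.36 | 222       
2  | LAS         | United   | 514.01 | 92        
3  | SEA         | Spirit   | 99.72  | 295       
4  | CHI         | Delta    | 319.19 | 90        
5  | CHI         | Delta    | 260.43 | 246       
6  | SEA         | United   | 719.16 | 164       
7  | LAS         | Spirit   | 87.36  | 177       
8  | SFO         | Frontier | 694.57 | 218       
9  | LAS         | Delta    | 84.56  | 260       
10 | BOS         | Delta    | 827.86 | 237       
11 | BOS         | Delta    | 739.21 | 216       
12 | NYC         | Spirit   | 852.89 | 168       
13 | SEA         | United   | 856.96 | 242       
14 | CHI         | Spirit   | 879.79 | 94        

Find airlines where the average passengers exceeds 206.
SELECT airline, AVG(passengers)
FROM flights
GROUP BY airline
HAVING AVG(passengers) > 206

Result:
  Delta: avg=209.80
  Frontier: avg=220.00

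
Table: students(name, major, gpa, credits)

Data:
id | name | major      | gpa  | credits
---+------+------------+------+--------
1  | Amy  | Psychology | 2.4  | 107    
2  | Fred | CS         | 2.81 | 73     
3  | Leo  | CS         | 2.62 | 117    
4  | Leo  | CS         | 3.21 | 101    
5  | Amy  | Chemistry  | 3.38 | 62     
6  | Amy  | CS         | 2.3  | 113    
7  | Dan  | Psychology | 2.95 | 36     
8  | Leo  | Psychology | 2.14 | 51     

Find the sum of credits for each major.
SELECT major, SUM(credits) as result
FROM students
GROUP BY major

Result:
  CS: 404
  Chemistry: 62
  Psychology: 194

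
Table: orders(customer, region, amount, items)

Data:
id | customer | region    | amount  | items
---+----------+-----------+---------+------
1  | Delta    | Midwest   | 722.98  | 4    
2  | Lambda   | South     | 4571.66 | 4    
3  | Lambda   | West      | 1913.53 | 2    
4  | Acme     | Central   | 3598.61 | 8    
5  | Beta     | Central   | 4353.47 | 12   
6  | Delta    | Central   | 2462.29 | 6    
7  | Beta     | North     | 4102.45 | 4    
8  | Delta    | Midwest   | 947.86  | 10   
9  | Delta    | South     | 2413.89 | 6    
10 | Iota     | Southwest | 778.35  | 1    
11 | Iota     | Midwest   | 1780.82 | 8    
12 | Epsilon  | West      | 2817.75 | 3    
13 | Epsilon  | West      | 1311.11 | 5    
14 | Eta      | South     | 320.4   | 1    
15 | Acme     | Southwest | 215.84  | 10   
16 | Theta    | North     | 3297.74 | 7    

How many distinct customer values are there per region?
SELECT region, COUNT(DISTINCT customer)
FROM orders
GROUP BY region

Result:
  Central: 3 distinct
  Midwest: 2 distinct
  North: 2 distinct
  South: 3 distinct
  Southwest: 2 distinct
  West: 2 distinct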